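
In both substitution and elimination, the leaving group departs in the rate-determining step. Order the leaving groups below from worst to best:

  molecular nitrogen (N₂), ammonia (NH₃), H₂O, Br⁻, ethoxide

Leaving-group ability tracks the stability of the departed species; conjugate-acid pKₐ is the usual yardstick (lower pKₐ → better LG).
molecular nitrogen (N₂): no meaningful conjugate acid; N₂ departs as an exceptionally stable neutral molecule
Br⁻: pKₐ(HBr) ≈ -9 — weak base; good leaving group
H₂O: pKₐ(H₃O⁺) ≈ -1.7
ammonia (NH₃): pKₐ(NH₄⁺) ≈ 9.2 — neutral but moderately basic; leaves from R–NH₃⁺
ethoxide: pKₐ(CH₃CH₂OH) ≈ 16
The question asks for worst first, so the sequence is read in increasing leaving-group ability.

ethoxide < ammonia (NH₃) < H₂O < Br⁻ < molecular nitrogen (N₂)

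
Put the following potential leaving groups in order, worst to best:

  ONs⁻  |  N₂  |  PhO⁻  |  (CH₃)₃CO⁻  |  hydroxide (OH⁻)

(CH₃)₃CO⁻ < hydroxide (OH⁻) < PhO⁻ < ONs⁻ < N₂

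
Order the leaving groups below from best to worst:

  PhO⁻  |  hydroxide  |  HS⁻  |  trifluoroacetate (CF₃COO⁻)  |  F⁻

trifluoroacetate (CF₃COO⁻) > F⁻ > HS⁻ > PhO⁻ > hydroxide

The more stable X⁻ (or X) is on its own — i.e. the weaker a base it is — the better a leaving group it makes.
trifluoroacetate (CF₃COO⁻): pKₐ(CF₃COOH) ≈ 0.2
F⁻: pKₐ(HF) ≈ 3.2
HS⁻: pKₐ(H₂S) ≈ 7 — larger and more polarisable than the oxygen analogue
PhO⁻: pKₐ(C₆H₅OH (phenol)) ≈ 10 — resonance into the ring helps, but still a poor LG
hydroxide: pKₐ(H₂O) ≈ 15.7 — strong base; essentially never leaves without prior activation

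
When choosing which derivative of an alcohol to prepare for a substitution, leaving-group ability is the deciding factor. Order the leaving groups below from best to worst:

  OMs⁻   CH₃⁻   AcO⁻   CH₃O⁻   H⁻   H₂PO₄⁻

OMs⁻ > H₂PO₄⁻ > AcO⁻ > CH₃O⁻ > H⁻ > CH₃⁻

Leaving-group ability tracks the stability of the departed species; conjugate-acid pKₐ is the usual yardstick (lower pKₐ → better LG).
OMs⁻: pKₐ(CH₃SO₃H (MsOH)) ≈ -1.9
H₂PO₄⁻: pKₐ(H₃PO₄) ≈ 2.1
AcO⁻: pKₐ(CH₃COOH) ≈ 4.8
CH₃O⁻: pKₐ(CH₃OH) ≈ 15.5
H⁻: pKₐ(H₂) ≈ 36
CH₃⁻: pKₐ(CH₄) ≈ 48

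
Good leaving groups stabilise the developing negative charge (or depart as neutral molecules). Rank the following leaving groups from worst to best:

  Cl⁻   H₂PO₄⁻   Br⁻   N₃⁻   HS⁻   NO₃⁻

HS⁻ < N₃⁻ < H₂PO₄⁻ < NO₃⁻ < Cl⁻ < Br⁻

Br⁻: pKₐ(HBr) ≈ -9
Cl⁻: pKₐ(HCl) ≈ -7
NO₃⁻: pKₐ(HNO₃) ≈ -1.3
H₂PO₄⁻: pKₐ(H₃PO₄) ≈ 2.1
N₃⁻: pKₐ(HN₃) ≈ 4.7
HS⁻: pKₐ(H₂S) ≈ 7
Reversing gives the worst-to-best order requested.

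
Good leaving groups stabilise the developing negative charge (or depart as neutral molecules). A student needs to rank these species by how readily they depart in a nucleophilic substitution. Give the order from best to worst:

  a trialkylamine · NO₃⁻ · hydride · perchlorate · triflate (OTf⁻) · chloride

triflate (OTf⁻) > perchlorate > chloride > NO₃⁻ > a trialkylamine > hydride

triflate (OTf⁻): pKₐ(CF₃SO₃H (triflic acid)) ≈ -14 — charge spread over three oxygens and a CF₃ group; the premier leaving group in synthesis
perchlorate: pKₐ(HClO₄) ≈ -10
chloride: pKₐ(HCl) ≈ -7 — moderately weak base
NO₃⁻: pKₐ(HNO₃) ≈ -1.3
a trialkylamine: pKₐ(R'₃NH⁺) ≈ 10.7
hydride: pKₐ(H₂) ≈ 36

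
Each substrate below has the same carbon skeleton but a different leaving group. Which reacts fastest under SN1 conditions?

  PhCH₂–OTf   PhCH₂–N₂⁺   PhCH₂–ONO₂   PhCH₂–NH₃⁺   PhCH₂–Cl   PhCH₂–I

PhCH₂–N₂⁺

Identical carbon frameworks mean the comparison reduces to leaving-group quality.
Leaving-group ability tracks the stability of the departed species; conjugate-acid pKₐ is the usual yardstick (lower pKₐ → better LG).
PhCH₂–N₂⁺ loses N₂: no meaningful conjugate acid; N₂ departs as an exceptionally stable neutral molecule
PhCH₂–OTf loses OTf⁻: pKₐ(CF₃SO₃H (triflic acid)) ≈ -14
PhCH₂–I loses I⁻: pKₐ(HI) ≈ -10
PhCH₂–Cl loses Cl⁻: pKₐ(HCl) ≈ -7
PhCH₂–ONO₂ loses NO₃⁻: pKₐ(HNO₃) ≈ -1.3
PhCH₂–NH₃⁺ loses NH₃: pKₐ(NH₄⁺) ≈ 9.2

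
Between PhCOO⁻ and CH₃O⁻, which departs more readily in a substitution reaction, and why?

PhCOO⁻

PhCOO⁻ is the better leaving group.
pKₐ(C₆H₅COOH) ≈ 4.2 versus pKₐ(CH₃OH) ≈ 15.5: PhCOO⁻ is the much weaker base.
Aryl carboxylate.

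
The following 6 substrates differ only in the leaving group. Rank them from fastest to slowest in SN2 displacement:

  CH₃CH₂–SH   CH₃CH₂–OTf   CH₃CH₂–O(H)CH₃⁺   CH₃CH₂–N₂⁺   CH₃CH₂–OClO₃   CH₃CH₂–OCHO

CH₃CH₂–N₂⁺ > CH₃CH₂–OTf > CH₃CH₂–OClO₃ > CH₃CH₂–O(H)CH₃⁺ > CH₃CH₂–OCHO > CH₃CH₂–SH

The skeletons are identical, so relative rate is governed entirely by leaving-group ability.
The more stable X⁻ (or X) is on its own — i.e. the weaker a base it is — the better a leaving group it makes.
CH₃CH₂–N₂⁺ loses N₂: no meaningful conjugate acid; N₂ departs as an exceptionally stable neutral molecule
CH₃CH₂–OTf loses OTf⁻: pKₐ(CF₃SO₃H (triflic acid)) ≈ -14
CH₃CH₂–OClO₃ loses ClO₄⁻: pKₐ(HClO₄) ≈ -10
CH₃CH₂–O(H)CH₃⁺ loses R'OH: pKₐ(R'OH₂⁺) ≈ -2.4
CH₃CH₂–OCHO loses HCOO⁻: pKₐ(HCOOH) ≈ 3.8
CH₃CH₂–SH loses HS⁻: pKₐ(H₂S) ≈ 7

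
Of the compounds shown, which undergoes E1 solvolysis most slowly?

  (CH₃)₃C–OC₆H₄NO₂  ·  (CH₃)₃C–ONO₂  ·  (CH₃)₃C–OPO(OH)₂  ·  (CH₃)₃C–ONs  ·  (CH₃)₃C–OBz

(CH₃)₃C–OC₆H₄NO₂

The skeletons are identical, so relative rate is governed entirely by leaving-group ability.
Leaving-group ability tracks the stability of the departed species; conjugate-acid pKₐ is the usual yardstick (lower pKₐ → better LG).
(CH₃)₃C–ONs loses ONs⁻: pKₐ(p-O₂NC₆H₄SO₃H) ≈ -3.5
(CH₃)₃C–ONO₂ loses NO₃⁻: pKₐ(HNO₃) ≈ -1.3
(CH₃)₃C–OPO(OH)₂ loses H₂PO₄⁻: pKₐ(H₃PO₄) ≈ 2.1
(CH₃)₃C–OBz loses PhCOO⁻: pKₐ(C₆H₅COOH) ≈ 4.2
(CH₃)₃C–OC₆H₄NO₂ loses p-O₂N–C₆H₄–O⁻: pKₐ(p-nitrophenol) ≈ 7.2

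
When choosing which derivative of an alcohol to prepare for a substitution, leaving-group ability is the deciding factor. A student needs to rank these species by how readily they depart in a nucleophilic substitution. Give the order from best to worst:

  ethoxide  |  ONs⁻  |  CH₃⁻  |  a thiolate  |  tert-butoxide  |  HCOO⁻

The more stable X⁻ (or X) is on its own — i.e. the weaker a base it is — the better a leaving group it makes.
ONs⁻: pKₐ(p-O₂NC₆H₄SO₃H) ≈ -3.5 — p-nitro group further stabilises the sulfonate
HCOO⁻: pKₐ(HCOOH) ≈ 3.8
a thiolate: pKₐ(RSH (a thiol)) ≈ 10.5 — moderately basic; rarely leaves without activation
ethoxide: pKₐ(CH₃CH₂OH) ≈ 16
tert-butoxide: pKₐ(t-BuOH) ≈ 18
CH₃⁻: pKₐ(CH₄) ≈ 48

ONs⁻ > HCOO⁻ > a thiolate > ethoxide > tert-butoxide > CH₃⁻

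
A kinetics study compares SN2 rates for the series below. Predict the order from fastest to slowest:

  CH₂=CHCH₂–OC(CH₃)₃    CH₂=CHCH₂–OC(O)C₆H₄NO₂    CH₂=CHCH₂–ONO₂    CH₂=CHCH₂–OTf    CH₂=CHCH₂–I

CH₂=CHCH₂–OTf > CH₂=CHCH₂–I > CH₂=CHCH₂–ONO₂ > CH₂=CHCH₂–OC(O)C₆H₄NO₂ > CH₂=CHCH₂–OC(CH₃)₃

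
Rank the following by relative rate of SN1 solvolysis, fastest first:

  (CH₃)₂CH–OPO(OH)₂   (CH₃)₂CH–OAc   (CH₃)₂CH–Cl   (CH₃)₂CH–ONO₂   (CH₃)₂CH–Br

(CH₃)₂CH–Br > (CH₃)₂CH–Cl > (CH₃)₂CH–ONO₂ > (CH₃)₂CH–OPO(OH)₂ > (CH₃)₂CH–OAc

Same R in every case — rank the leaving groups.
The more stable X⁻ (or X) is on its own — i.e. the weaker a base it is — the better a leaving group it makes.
(CH₃)₂CH–Br loses Br⁻: pKₐ(HBr) ≈ -9
(CH₃)₂CH–Cl loses Cl⁻: pKₐ(HCl) ≈ -7
(CH₃)₂CH–ONO₂ loses NO₃⁻: pKₐ(HNO₃) ≈ -1.3
(CH₃)₂CH–OPO(OH)₂ loses H₂PO₄⁻: pKₐ(H₃PO₄) ≈ 2.1
(CH₃)₂CH–OAc loses AcO⁻: pKₐ(CH₃COOH) ≈ 4.8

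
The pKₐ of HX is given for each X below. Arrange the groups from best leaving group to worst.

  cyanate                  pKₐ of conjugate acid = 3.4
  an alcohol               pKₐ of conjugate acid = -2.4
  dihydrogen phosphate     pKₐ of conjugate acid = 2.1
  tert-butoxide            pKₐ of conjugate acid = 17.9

an alcohol > dihydrogen phosphate > cyanate > tert-butoxide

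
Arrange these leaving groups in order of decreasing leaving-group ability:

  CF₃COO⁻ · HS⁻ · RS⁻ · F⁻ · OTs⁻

OTs⁻ > CF₃COO⁻ > F⁻ > HS⁻ > RS⁻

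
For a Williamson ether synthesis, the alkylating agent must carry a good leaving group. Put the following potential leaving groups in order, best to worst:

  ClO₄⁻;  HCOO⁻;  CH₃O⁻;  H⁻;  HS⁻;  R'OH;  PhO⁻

ClO₄⁻ > R'OH > HCOO⁻ > HS⁻ > PhO⁻ > CH₃O⁻ > H⁻

ClO₄⁻: pKₐ(HClO₄) ≈ -10
R'OH: pKₐ(R'OH₂⁺) ≈ -2.4
HCOO⁻: pKₐ(HCOOH) ≈ 3.8
HS⁻: pKₐ(H₂S) ≈ 7
PhO⁻: pKₐ(C₆H₅OH (phenol)) ≈ 10
CH₃O⁻: pKₐ(CH₃OH) ≈ 15.5
H⁻: pKₐ(H₂) ≈ 36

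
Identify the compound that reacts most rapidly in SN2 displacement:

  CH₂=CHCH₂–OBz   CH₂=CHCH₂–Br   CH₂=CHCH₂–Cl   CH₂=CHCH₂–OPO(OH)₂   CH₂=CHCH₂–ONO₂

Same R in every case — rank the leaving groups.
Rank by basicity of the departing species: weakest base leaves most easily.
CH₂=CHCH₂–Br loses Br⁻: pKₐ(HBr) ≈ -9
CH₂=CHCH₂–Cl loses Cl⁻: pKₐ(HCl) ≈ -7
CH₂=CHCH₂–ONO₂ loses NO₃⁻: pKₐ(HNO₃) ≈ -1.3
CH₂=CHCH₂–OPO(OH)₂ loses H₂PO₄⁻: pKₐ(H₃PO₄) ≈ 2.1
CH₂=CHCH₂–OBz loses PhCOO⁻: pKₐ(C₆H₅COOH) ≈ 4.2

CH₂=CHCH₂–Br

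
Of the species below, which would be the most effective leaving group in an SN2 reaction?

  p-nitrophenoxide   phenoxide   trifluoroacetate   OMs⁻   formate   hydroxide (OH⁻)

OMs⁻: pKₐ(CH₃SO₃H (MsOH)) ≈ -1.9
trifluoroacetate: pKₐ(CF₃COOH) ≈ 0.2
formate: pKₐ(HCOOH) ≈ 3.8
p-nitrophenoxide: pKₐ(p-nitrophenol) ≈ 7.2
phenoxide: pKₐ(C₆H₅OH (phenol)) ≈ 10
hydroxide (OH⁻): pKₐ(H₂O) ≈ 15.7

OMs⁻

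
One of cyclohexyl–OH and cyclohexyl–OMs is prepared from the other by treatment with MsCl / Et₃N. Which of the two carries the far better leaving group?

From cyclohexyl–OH the departing group would be OH⁻ (pKₐ(H₂O) ≈ 15.7). Strong base; essentially never leaves without prior activation.
From cyclohexyl–OMs the leaving group is OMs⁻ (pKₐ(CH₃SO₃H (MsOH)) ≈ -1.9). Resonance-delocalised alkanesulfonate.
Treatment with MsCl / Et₃N works by converting the hydroxyl into a mesylate, making cyclohexyl–OMs enormously more reactive.

cyclohexyl–OMs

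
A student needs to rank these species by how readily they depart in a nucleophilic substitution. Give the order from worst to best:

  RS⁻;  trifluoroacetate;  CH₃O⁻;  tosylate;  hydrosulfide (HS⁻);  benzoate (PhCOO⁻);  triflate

Leaving-group ability tracks the stability of the departed species; conjugate-acid pKₐ is the usual yardstick (lower pKₐ → better LG).
triflate: pKₐ(CF₃SO₃H (triflic acid)) ≈ -14 — charge spread over three oxygens and a CF₃ group; the premier leaving group in synthesis
tosylate: pKₐ(p-CH₃C₆H₄SO₃H (TsOH)) ≈ -2.8
trifluoroacetate: pKₐ(CF₃COOH) ≈ 0.2 — strongly electron-withdrawing CF₃ stabilises the carboxylate
benzoate (PhCOO⁻): pKₐ(C₆H₅COOH) ≈ 4.2
hydrosulfide (HS⁻): pKₐ(H₂S) ≈ 7 — larger and more polarisable than the oxygen analogue
RS⁻: pKₐ(RSH (a thiol)) ≈ 10.5 — moderately basic; rarely leaves without activation
CH₃O⁻: pKₐ(CH₃OH) ≈ 15.5 — strong base; alkoxides do not leave unassisted
Reversing gives the worst-to-best order requested.

CH₃O⁻ < RS⁻ < hydrosulfide (HS⁻) < benzoate (PhCOO⁻) < trifluoroacetate < tosylate < triflate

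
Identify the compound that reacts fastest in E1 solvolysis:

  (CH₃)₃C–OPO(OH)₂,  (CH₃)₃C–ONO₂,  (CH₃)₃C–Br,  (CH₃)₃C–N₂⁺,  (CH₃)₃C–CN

The skeletons are identical, so relative rate is governed entirely by leaving-group ability.
Rank by basicity of the departing species: weakest base leaves most easily.
(CH₃)₃C–N₂⁺ loses N₂: no meaningful conjugate acid; N₂ departs as an exceptionally stable neutral molecule
(CH₃)₃C–Br loses Br⁻: pKₐ(HBr) ≈ -9
(CH₃)₃C–ONO₂ loses NO₃⁻: pKₐ(HNO₃) ≈ -1.3
(CH₃)₃C–OPO(OH)₂ loses H₂PO₄⁻: pKₐ(H₃PO₄) ≈ 2.1
(CH₃)₃C–CN loses CN⁻: pKₐ(HCN) ≈ 9.2

(CH₃)₃C–N₂⁺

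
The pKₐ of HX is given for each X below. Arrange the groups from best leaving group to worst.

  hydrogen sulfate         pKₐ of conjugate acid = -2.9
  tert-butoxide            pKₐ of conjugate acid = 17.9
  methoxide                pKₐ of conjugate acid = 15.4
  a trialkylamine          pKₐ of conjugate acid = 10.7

hydrogen sulfate > a trialkylamine > methoxide > tert-butoxide

Lower conjugate-acid pKₐ ⇒ weaker base ⇒ better leaving group.
Sorting by the given values: hydrogen sulfate (-2.9), a trialkylamine (10.7), methoxide (15.4), tert-butoxide (17.9).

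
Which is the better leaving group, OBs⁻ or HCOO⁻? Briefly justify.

OBs⁻

OBs⁻ is the better leaving group.
pKₐ(p-BrC₆H₄SO₃H) ≈ -2.8 versus pKₐ(HCOOH) ≈ 3.8: OBs⁻ is the much weaker base.
Arenesulfonate with a p-bromo substituent.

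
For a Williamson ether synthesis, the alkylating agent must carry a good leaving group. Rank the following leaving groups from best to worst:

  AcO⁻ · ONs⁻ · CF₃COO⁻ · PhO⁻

ONs⁻ > CF₃COO⁻ > AcO⁻ > PhO⁻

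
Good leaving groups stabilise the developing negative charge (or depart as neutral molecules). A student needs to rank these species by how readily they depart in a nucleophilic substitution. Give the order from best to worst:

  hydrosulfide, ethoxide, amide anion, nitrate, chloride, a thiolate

A good leaving group is a weak base: the lower the pKₐ of its conjugate acid, the more readily it departs.
chloride: pKₐ(HCl) ≈ -7
nitrate: pKₐ(HNO₃) ≈ -1.3
hydrosulfide: pKₐ(H₂S) ≈ 7
a thiolate: pKₐ(RSH (a thiol)) ≈ 10.5
ethoxide: pKₐ(CH₃CH₂OH) ≈ 16
amide anion: pKₐ(NH₃) ≈ 38

chloride > nitrate > hydrosulfide > a thiolate > ethoxide > amide anion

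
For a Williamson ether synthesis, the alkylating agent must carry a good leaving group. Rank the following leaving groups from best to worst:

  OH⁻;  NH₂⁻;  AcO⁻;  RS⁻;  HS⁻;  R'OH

A good leaving group is a weak base: the lower the pKₐ of its conjugate acid, the more readily it departs.
R'OH: pKₐ(R'OH₂⁺) ≈ -2.4 — neutral; leaves from a protonated ether (an oxonium ion, R–O(H)R'⁺)
AcO⁻: pKₐ(CH₃COOH) ≈ 4.8 — resonance-stabilised but still a weak base
HS⁻: pKₐ(H₂S) ≈ 7 — larger and more polarisable than the oxygen analogue
RS⁻: pKₐ(RSH (a thiol)) ≈ 10.5
OH⁻: pKₐ(H₂O) ≈ 15.7 — strong base; essentially never leaves without prior activation
NH₂⁻: pKₐ(NH₃) ≈ 38 — extremely strong base; never a leaving group

R'OH > AcO⁻ > HS⁻ > RS⁻ > OH⁻ > NH₂⁻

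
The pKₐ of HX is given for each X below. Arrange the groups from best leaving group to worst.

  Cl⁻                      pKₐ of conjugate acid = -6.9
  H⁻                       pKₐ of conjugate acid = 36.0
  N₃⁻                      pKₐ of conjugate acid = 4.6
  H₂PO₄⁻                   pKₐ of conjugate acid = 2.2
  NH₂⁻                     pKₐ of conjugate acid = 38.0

Cl⁻ > H₂PO₄⁻ > N₃⁻ > H⁻ > NH₂⁻

Lower conjugate-acid pKₐ ⇒ weaker base ⇒ better leaving group.
Sorting by the given values: Cl⁻ (-6.9), H₂PO₄⁻ (2.2), N₃⁻ (4.6), H⁻ (36.0), NH₂⁻ (38.0).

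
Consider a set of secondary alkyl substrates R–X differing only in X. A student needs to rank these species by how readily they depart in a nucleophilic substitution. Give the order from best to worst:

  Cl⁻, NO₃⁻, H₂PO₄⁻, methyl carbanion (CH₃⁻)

Cl⁻ > NO₃⁻ > H₂PO₄⁻ > methyl carbanion (CH₃⁻)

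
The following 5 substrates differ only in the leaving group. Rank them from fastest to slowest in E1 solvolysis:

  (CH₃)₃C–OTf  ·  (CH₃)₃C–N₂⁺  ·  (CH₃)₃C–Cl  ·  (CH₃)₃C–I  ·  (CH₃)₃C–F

Same R in every case — rank the leaving groups.
Leaving-group ability tracks the stability of the departed species; conjugate-acid pKₐ is the usual yardstick (lower pKₐ → better LG).
(CH₃)₃C–N₂⁺ loses N₂: no meaningful conjugate acid; N₂ departs as an exceptionally stable neutral molecule
(CH₃)₃C–OTf loses OTf⁻: pKₐ(CF₃SO₃H (triflic acid)) ≈ -14
(CH₃)₃C–I loses I⁻: pKₐ(HI) ≈ -10
(CH₃)₃C–Cl loses Cl⁻: pKₐ(HCl) ≈ -7
(CH₃)₃C–F loses F⁻: pKₐ(HF) ≈ 3.2

(CH₃)₃C–N₂⁺ > (CH₃)₃C–OTf > (CH₃)₃C–I > (CH₃)₃C–Cl > (CH₃)₃C–F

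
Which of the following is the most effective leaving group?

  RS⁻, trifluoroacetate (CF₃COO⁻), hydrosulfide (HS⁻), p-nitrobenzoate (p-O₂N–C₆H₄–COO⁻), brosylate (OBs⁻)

The more stable X⁻ (or X) is on its own — i.e. the weaker a base it is — the better a leaving group it makes.
brosylate (OBs⁻): pKₐ(p-BrC₆H₄SO₃H) ≈ -2.8
trifluoroacetate (CF₃COO⁻): pKₐ(CF₃COOH) ≈ 0.2
p-nitrobenzoate (p-O₂N–C₆H₄–COO⁻): pKₐ(p-nitrobenzoic acid) ≈ 3.4
hydrosulfide (HS⁻): pKₐ(H₂S) ≈ 7
RS⁻: pKₐ(RSH (a thiol)) ≈ 10.5

brosylate (OBs⁻)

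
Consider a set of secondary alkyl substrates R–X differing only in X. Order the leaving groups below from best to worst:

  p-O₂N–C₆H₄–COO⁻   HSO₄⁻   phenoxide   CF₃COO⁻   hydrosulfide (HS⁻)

HSO₄⁻: pKₐ(H₂SO₄) ≈ -3
CF₃COO⁻: pKₐ(CF₃COOH) ≈ 0.2 — strongly electron-withdrawing CF₃ stabilises the carboxylate
p-O₂N–C₆H₄–COO⁻: pKₐ(p-nitrobenzoic acid) ≈ 3.4 — electron-withdrawing nitro group stabilises the carboxylate
hydrosulfide (HS⁻): pKₐ(H₂S) ≈ 7
phenoxide: pKₐ(C₆H₅OH (phenol)) ≈ 10 — resonance into the ring helps, but still a poor LG

HSO₄⁻ > CF₃COO⁻ > p-O₂N–C₆H₄–COO⁻ > hydrosulfide (HS⁻) > phenoxide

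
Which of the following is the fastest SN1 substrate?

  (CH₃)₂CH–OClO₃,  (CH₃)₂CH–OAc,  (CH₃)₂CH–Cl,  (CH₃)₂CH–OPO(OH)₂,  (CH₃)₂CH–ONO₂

(CH₃)₂CH–OClO₃

The skeletons are identical, so relative rate is governed entirely by leaving-group ability.
The more stable X⁻ (or X) is on its own — i.e. the weaker a base it is — the better a leaving group it makes.
(CH₃)₂CH–OClO₃ loses ClO₄⁻: pKₐ(HClO₄) ≈ -10
(CH₃)₂CH–Cl loses Cl⁻: pKₐ(HCl) ≈ -7
(CH₃)₂CH–ONO₂ loses NO₃⁻: pKₐ(HNO₃) ≈ -1.3
(CH₃)₂CH–OPO(OH)₂ loses H₂PO₄⁻: pKₐ(H₃PO₄) ≈ 2.1
(CH₃)₂CH–OAc loses AcO⁻: pKₐ(CH₃COOH) ≈ 4.8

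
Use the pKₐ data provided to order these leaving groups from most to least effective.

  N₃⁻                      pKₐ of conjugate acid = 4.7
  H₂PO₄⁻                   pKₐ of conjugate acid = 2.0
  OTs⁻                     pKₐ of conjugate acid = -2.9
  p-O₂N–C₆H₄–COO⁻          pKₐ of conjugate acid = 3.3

OTs⁻ > H₂PO₄⁻ > p-O₂N–C₆H₄–COO⁻ > N₃⁻

Lower conjugate-acid pKₐ ⇒ weaker base ⇒ better leaving group.
Sorting by the given values: OTs⁻ (-2.9), H₂PO₄⁻ (2.0), p-O₂N–C₆H₄–COO⁻ (3.3), N₃⁻ (4.7).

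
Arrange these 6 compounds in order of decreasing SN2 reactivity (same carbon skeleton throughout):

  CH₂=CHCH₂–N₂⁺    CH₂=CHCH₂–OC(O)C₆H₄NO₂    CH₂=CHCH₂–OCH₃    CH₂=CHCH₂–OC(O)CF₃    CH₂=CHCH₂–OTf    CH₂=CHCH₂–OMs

CH₂=CHCH₂–N₂⁺ > CH₂=CHCH₂–OTf > CH₂=CHCH₂–OMs > CH₂=CHCH₂–OC(O)CF₃ > CH₂=CHCH₂–OC(O)C₆H₄NO₂ > CH₂=CHCH₂–OCH₃

Same R in every case — rank the leaving groups.
The more stable X⁻ (or X) is on its own — i.e. the weaker a base it is — the better a leaving group it makes.
CH₂=CHCH₂–N₂⁺ loses N₂: no meaningful conjugate acid; N₂ departs as an exceptionally stable neutral molecule
CH₂=CHCH₂–OTf loses OTf⁻: pKₐ(CF₃SO₃H (triflic acid)) ≈ -14
CH₂=CHCH₂–OMs loses OMs⁻: pKₐ(CH₃SO₃H (MsOH)) ≈ -1.9
CH₂=CHCH₂–OC(O)CF₃ loses CF₃COO⁻: pKₐ(CF₃COOH) ≈ 0.2
CH₂=CHCH₂–OC(O)C₆H₄NO₂ loses p-O₂N–C₆H₄–COO⁻: pKₐ(p-nitrobenzoic acid) ≈ 3.4
CH₂=CHCH₂–OCH₃ loses CH₃O⁻: pKₐ(CH₃OH) ≈ 15.5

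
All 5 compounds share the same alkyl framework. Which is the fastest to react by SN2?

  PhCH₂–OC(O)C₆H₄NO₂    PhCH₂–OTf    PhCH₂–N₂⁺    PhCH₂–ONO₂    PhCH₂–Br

Same R in every case — rank the leaving groups.
Rank by basicity of the departing species: weakest base leaves most easily.
PhCH₂–N₂⁺ loses N₂: no meaningful conjugate acid; N₂ departs as an exceptionally stable neutral molecule
PhCH₂–OTf loses OTf⁻: pKₐ(CF₃SO₃H (triflic acid)) ≈ -14
PhCH₂–Br loses Br⁻: pKₐ(HBr) ≈ -9
PhCH₂–ONO₂ loses NO₃⁻: pKₐ(HNO₃) ≈ -1.3
PhCH₂–OC(O)C₆H₄NO₂ loses p-O₂N–C₆H₄–COO⁻: pKₐ(p-nitrobenzoic acid) ≈ 3.4

PhCH₂–N₂⁺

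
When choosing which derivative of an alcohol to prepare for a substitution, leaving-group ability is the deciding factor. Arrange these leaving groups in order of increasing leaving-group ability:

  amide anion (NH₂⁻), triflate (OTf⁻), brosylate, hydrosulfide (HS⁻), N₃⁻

amide anion (NH₂⁻) < hydrosulfide (HS⁻) < N₃⁻ < brosylate < triflate (OTf⁻)

A good leaving group is a weak base: the lower the pKₐ of its conjugate acid, the more readily it departs.
triflate (OTf⁻): pKₐ(CF₃SO₃H (triflic acid)) ≈ -14
brosylate: pKₐ(p-BrC₆H₄SO₃H) ≈ -2.8
N₃⁻: pKₐ(HN₃) ≈ 4.7
hydrosulfide (HS⁻): pKₐ(H₂S) ≈ 7
amide anion (NH₂⁻): pKₐ(NH₃) ≈ 38
The question asks for worst first, so the sequence is read in increasing leaving-group ability.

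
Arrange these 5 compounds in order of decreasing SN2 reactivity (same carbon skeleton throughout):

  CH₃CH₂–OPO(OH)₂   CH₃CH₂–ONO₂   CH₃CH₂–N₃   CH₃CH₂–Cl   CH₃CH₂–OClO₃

Same R in every case — rank the leaving groups.
Rank by basicity of the departing species: weakest base leaves most easily.
CH₃CH₂–OClO₃ loses ClO₄⁻: pKₐ(HClO₄) ≈ -10
CH₃CH₂–Cl loses Cl⁻: pKₐ(HCl) ≈ -7
CH₃CH₂–ONO₂ loses NO₃⁻: pKₐ(HNO₃) ≈ -1.3
CH₃CH₂–OPO(OH)₂ loses H₂PO₄⁻: pKₐ(H₃PO₄) ≈ 2.1
CH₃CH₂–N₃ loses N₃⁻: pKₐ(HN₃) ≈ 4.7

CH₃CH₂–OClO₃ > CH₃CH₂–Cl > CH₃CH₂–ONO₂ > CH₃CH₂–OPO(OH)₂ > CH₃CH₂–N₃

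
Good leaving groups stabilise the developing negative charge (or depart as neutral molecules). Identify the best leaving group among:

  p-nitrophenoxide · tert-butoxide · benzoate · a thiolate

Leaving-group ability tracks the stability of the departed species; conjugate-acid pKₐ is the usual yardstick (lower pKₐ → better LG).
benzoate: pKₐ(C₆H₅COOH) ≈ 4.2
p-nitrophenoxide: pKₐ(p-nitrophenol) ≈ 7.2
a thiolate: pKₐ(RSH (a thiol)) ≈ 10.5
tert-butoxide: pKₐ(t-BuOH) ≈ 18

benzoate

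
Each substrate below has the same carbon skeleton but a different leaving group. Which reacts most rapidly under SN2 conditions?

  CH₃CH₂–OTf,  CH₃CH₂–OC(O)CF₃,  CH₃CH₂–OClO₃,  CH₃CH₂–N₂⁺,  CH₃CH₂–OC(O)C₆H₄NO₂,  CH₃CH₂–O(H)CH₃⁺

With the same alkyl group throughout, only the leaving group differentiates the rates.
The more stable X⁻ (or X) is on its own — i.e. the weaker a base it is — the better a leaving group it makes.
CH₃CH₂–N₂⁺ loses N₂: no meaningful conjugate acid; N₂ departs as an exceptionally stable neutral molecule
CH₃CH₂–OTf loses OTf⁻: pKₐ(CF₃SO₃H (triflic acid)) ≈ -14
CH₃CH₂–OClO₃ loses ClO₄⁻: pKₐ(HClO₄) ≈ -10
CH₃CH₂–O(H)CH₃⁺ loses R'OH: pKₐ(R'OH₂⁺) ≈ -2.4
CH₃CH₂–OC(O)CF₃ loses CF₃COO⁻: pKₐ(CF₃COOH) ≈ 0.2
CH₃CH₂–OC(O)C₆H₄NO₂ loses p-O₂N–C₆H₄–COO⁻: pKₐ(p-nitrobenzoic acid) ≈ 3.4

CH₃CH₂–N₂⁺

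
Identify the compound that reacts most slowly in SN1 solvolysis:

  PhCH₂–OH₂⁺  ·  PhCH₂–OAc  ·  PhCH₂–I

The skeletons are identical, so relative rate is governed entirely by leaving-group ability.
Rank by basicity of the departing species: weakest base leaves most easily.
PhCH₂–I loses I⁻: pKₐ(HI) ≈ -10
PhCH₂–OH₂⁺ loses H₂O: pKₐ(H₃O⁺) ≈ -1.7
PhCH₂–OAc loses AcO⁻: pKₐ(CH₃COOH) ≈ 4.8

PhCH₂–OAc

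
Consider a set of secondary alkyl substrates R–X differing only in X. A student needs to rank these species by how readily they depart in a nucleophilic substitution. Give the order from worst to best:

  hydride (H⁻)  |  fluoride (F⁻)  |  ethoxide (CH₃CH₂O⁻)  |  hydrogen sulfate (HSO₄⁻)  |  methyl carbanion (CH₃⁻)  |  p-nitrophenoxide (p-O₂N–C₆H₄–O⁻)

methyl carbanion (CH₃⁻) < hydride (H⁻) < ethoxide (CH₃CH₂O⁻) < p-nitrophenoxide (p-O₂N–C₆H₄–O⁻) < fluoride (F⁻) < hydrogen sulfate (HSO₄⁻)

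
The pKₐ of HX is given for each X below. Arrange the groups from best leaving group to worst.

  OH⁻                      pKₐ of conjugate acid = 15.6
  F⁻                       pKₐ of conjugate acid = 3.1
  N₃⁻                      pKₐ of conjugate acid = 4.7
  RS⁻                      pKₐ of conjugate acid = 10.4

F⁻ > N₃⁻ > RS⁻ > OH⁻

Lower conjugate-acid pKₐ ⇒ weaker base ⇒ better leaving group.
Sorting by the given values: F⁻ (3.1), N₃⁻ (4.7), RS⁻ (10.4), OH⁻ (15.6).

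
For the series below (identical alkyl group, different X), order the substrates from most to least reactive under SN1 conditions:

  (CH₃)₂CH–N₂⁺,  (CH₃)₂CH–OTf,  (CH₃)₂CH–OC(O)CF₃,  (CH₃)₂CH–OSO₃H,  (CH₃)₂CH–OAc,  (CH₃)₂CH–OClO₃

(CH₃)₂CH–N₂⁺ > (CH₃)₂CH–OTf > (CH₃)₂CH–OClO₃ > (CH₃)₂CH–OSO₃H > (CH₃)₂CH–OC(O)CF₃ > (CH₃)₂CH–OAc

Same R in every case — rank the leaving groups.
Leaving-group ability tracks the stability of the departed species; conjugate-acid pKₐ is the usual yardstick (lower pKₐ → better LG).
(CH₃)₂CH–N₂⁺ loses N₂: no meaningful conjugate acid; N₂ departs as an exceptionally stable neutral molecule
(CH₃)₂CH–OTf loses OTf⁻: pKₐ(CF₃SO₃H (triflic acid)) ≈ -14
(CH₃)₂CH–OClO₃ loses ClO₄⁻: pKₐ(HClO₄) ≈ -10
(CH₃)₂CH–OSO₃H loses HSO₄⁻: pKₐ(H₂SO₄) ≈ -3
(CH₃)₂CH–OC(O)CF₃ loses CF₃COO⁻: pKₐ(CF₃COOH) ≈ 0.2
(CH₃)₂CH–OAc loses AcO⁻: pKₐ(CH₃COOH) ≈ 4.8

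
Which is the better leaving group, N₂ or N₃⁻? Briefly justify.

N₂ is the better leaving group.
N₂ is the ultimate leaving group — it departs as an exceptionally stable neutral molecule, whereas N₃⁻ (pKₐ(HN₃) ≈ 4.7) is far more basic.

N₂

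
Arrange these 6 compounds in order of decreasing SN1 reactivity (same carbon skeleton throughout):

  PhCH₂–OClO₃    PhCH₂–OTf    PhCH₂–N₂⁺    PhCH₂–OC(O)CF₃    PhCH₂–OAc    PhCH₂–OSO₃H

PhCH₂–N₂⁺ > PhCH₂–OTf > PhCH₂–OClO₃ > PhCH₂–OSO₃H > PhCH₂–OC(O)CF₃ > PhCH₂–OAc

With the same alkyl group throughout, only the leaving group differentiates the rates.
Rank by basicity of the departing species: weakest base leaves most easily.
PhCH₂–N₂⁺ loses N₂: no meaningful conjugate acid; N₂ departs as an exceptionally stable neutral molecule
PhCH₂–OTf loses OTf⁻: pKₐ(CF₃SO₃H (triflic acid)) ≈ -14
PhCH₂–OClO₃ loses ClO₄⁻: pKₐ(HClO₄) ≈ -10
PhCH₂–OSO₃H loses HSO₄⁻: pKₐ(H₂SO₄) ≈ -3
PhCH₂–OC(O)CF₃ loses CF₃COO⁻: pKₐ(CF₃COOH) ≈ 0.2
PhCH₂–OAc loses AcO⁻: pKₐ(CH₃COOH) ≈ 4.8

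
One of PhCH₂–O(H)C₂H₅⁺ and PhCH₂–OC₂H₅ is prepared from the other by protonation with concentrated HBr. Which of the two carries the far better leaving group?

From PhCH₂–OC₂H₅ the departing group would be CH₃CH₂O⁻ (pKₐ(CH₃CH₂OH) ≈ 16). Strong base; alkoxides do not leave unassisted.
From PhCH₂–O(H)C₂H₅⁺ the leaving group is R'OH (pKₐ(R'OH₂⁺) ≈ -2.4). Neutral; leaves from a protonated ether (an oxonium ion, R–O(H)R'⁺).
Protonation with concentrated HBr works by allowing neutral ethanol, rather than ethoxide, to depart, making PhCH₂–O(H)C₂H₅⁺ enormously more reactive.

PhCH₂–O(H)C₂H₅⁺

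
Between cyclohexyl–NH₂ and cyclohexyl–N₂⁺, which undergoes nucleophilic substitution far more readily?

cyclohexyl–N₂⁺

From cyclohexyl–NH₂ the departing group would be NH₂⁻ (pKₐ(NH₃) ≈ 38). Extremely strong base; never a leaving group.
From cyclohexyl–N₂⁺ the leaving group is N₂ (no meaningful conjugate acid; N₂ departs as an exceptionally stable neutral molecule).
(In practice cyclohexyl–N₂⁺ is made from cyclohexyl–NH₂ by diazotisation (NaNO₂ / HCl, 0 °C), generating a diazonium salt that expels N₂.)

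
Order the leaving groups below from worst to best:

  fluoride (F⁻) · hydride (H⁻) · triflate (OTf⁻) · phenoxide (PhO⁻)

The more stable X⁻ (or X) is on its own — i.e. the weaker a base it is — the better a leaving group it makes.
triflate (OTf⁻): pKₐ(CF₃SO₃H (triflic acid)) ≈ -14
fluoride (F⁻): pKₐ(HF) ≈ 3.2
phenoxide (PhO⁻): pKₐ(C₆H₅OH (phenol)) ≈ 10
hydride (H⁻): pKₐ(H₂) ≈ 36
The question asks for worst first, so the sequence is read in increasing leaving-group ability.

hydride (H⁻) < phenoxide (PhO⁻) < fluoride (F⁻) < triflate (OTf⁻)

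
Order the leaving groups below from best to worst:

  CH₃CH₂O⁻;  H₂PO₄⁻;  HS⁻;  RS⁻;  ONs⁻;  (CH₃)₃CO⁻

ONs⁻ > H₂PO₄⁻ > HS⁻ > RS⁻ > CH₃CH₂O⁻ > (CH₃)₃CO⁻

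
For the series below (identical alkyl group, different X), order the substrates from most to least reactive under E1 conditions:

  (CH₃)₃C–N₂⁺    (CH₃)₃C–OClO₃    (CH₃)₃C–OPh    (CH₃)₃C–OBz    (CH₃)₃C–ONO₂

(CH₃)₃C–N₂⁺ > (CH₃)₃C–OClO₃ > (CH₃)₃C–ONO₂ > (CH₃)₃C–OBz > (CH₃)₃C–OPh

The skeletons are identical, so relative rate is governed entirely by leaving-group ability.
Leaving-group ability tracks the stability of the departed species; conjugate-acid pKₐ is the usual yardstick (lower pKₐ → better LG).
(CH₃)₃C–N₂⁺ loses N₂: no meaningful conjugate acid; N₂ departs as an exceptionally stable neutral molecule
(CH₃)₃C–OClO₃ loses ClO₄⁻: pKₐ(HClO₄) ≈ -10
(CH₃)₃C–ONO₂ loses NO₃⁻: pKₐ(HNO₃) ≈ -1.3
(CH₃)₃C–OBz loses PhCOO⁻: pKₐ(C₆H₅COOH) ≈ 4.2
(CH₃)₃C–OPh loses PhO⁻: pKₐ(C₆H₅OH (phenol)) ≈ 10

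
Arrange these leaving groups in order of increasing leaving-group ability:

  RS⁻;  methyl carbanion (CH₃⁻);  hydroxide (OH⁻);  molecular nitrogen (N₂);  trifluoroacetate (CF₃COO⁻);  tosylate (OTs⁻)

methyl carbanion (CH₃⁻) < hydroxide (OH⁻) < RS⁻ < trifluoroacetate (CF₃COO⁻) < tosylate (OTs⁻) < molecular nitrogen (N₂)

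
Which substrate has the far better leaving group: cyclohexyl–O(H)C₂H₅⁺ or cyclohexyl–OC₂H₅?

From cyclohexyl–OC₂H₅ the departing group would be CH₃CH₂O⁻ (pKₐ(CH₃CH₂OH) ≈ 16). Strong base; alkoxides do not leave unassisted.
From cyclohexyl–O(H)C₂H₅⁺ the leaving group is R'OH (pKₐ(R'OH₂⁺) ≈ -2.4). Neutral; leaves from a protonated ether (an oxonium ion, R–O(H)R'⁺).
(In practice cyclohexyl–O(H)C₂H₅⁺ is made from cyclohexyl–OC₂H₅ by protonation with concentrated HBr, allowing neutral ethanol, rather than ethoxide, to depart.)

cyclohexyl–O(H)C₂H₅⁺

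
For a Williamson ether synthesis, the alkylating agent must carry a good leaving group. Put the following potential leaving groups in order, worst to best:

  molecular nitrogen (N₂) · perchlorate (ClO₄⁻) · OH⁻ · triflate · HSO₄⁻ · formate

The more stable X⁻ (or X) is on its own — i.e. the weaker a base it is — the better a leaving group it makes.
molecular nitrogen (N₂): no meaningful conjugate acid; N₂ departs as an exceptionally stable neutral molecule
triflate: pKₐ(CF₃SO₃H (triflic acid)) ≈ -14
perchlorate (ClO₄⁻): pKₐ(HClO₄) ≈ -10
HSO₄⁻: pKₐ(H₂SO₄) ≈ -3
formate: pKₐ(HCOOH) ≈ 3.8
OH⁻: pKₐ(H₂O) ≈ 15.7
The question asks for worst first, so the sequence is read in increasing leaving-group ability.

OH⁻ < formate < HSO₄⁻ < perchlorate (ClO₄⁻) < triflate < molecular nitrogen (N₂)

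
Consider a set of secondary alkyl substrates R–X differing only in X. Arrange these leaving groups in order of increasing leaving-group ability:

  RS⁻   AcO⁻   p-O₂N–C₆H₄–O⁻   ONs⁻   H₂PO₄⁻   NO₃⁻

The more stable X⁻ (or X) is on its own — i.e. the weaker a base it is — the better a leaving group it makes.
ONs⁻: pKₐ(p-O₂NC₆H₄SO₃H) ≈ -3.5
NO₃⁻: pKₐ(HNO₃) ≈ -1.3
H₂PO₄⁻: pKₐ(H₃PO₄) ≈ 2.1
AcO⁻: pKₐ(CH₃COOH) ≈ 4.8
p-O₂N–C₆H₄–O⁻: pKₐ(p-nitrophenol) ≈ 7.2
RS⁻: pKₐ(RSH (a thiol)) ≈ 10.5
Reversing gives the worst-to-best order requested.

RS⁻ < p-O₂N–C₆H₄–O⁻ < AcO⁻ < H₂PO₄⁻ < NO₃⁻ < ONs⁻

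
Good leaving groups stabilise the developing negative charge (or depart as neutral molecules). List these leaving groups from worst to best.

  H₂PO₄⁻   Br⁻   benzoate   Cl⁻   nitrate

benzoate < H₂PO₄⁻ < nitrate < Cl⁻ < Br⁻

Br⁻: pKₐ(HBr) ≈ -9
Cl⁻: pKₐ(HCl) ≈ -7
nitrate: pKₐ(HNO₃) ≈ -1.3
H₂PO₄⁻: pKₐ(H₃PO₄) ≈ 2.1
benzoate: pKₐ(C₆H₅COOH) ≈ 4.2
The question asks for worst first, so the sequence is read in increasing leaving-group ability.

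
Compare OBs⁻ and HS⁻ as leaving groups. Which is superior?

OBs⁻ is the better leaving group.
pKₐ(p-BrC₆H₄SO₃H) ≈ -2.8 versus pKₐ(H₂S) ≈ 7: OBs⁻ is the much weaker base.
Arenesulfonate with a p-bromo substituent.

OBs⁻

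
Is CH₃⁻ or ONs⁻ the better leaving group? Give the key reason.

ONs⁻

ONs⁻ is the better leaving group.
pKₐ(p-O₂NC₆H₄SO₃H) ≈ -3.5 versus pKₐ(CH₄) ≈ 48: ONs⁻ is the much weaker base.
P-nitro group further stabilises the sulfonate.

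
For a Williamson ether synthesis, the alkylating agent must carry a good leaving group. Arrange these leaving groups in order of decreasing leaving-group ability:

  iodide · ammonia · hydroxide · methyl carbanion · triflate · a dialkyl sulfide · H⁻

triflate > iodide > a dialkyl sulfide > ammonia > hydroxide > H⁻ > methyl carbanion

Leaving-group ability tracks the stability of the departed species; conjugate-acid pKₐ is the usual yardstick (lower pKₐ → better LG).
triflate: pKₐ(CF₃SO₃H (triflic acid)) ≈ -14
iodide: pKₐ(HI) ≈ -10
a dialkyl sulfide: pKₐ(R'₂SH⁺) ≈ -7
ammonia: pKₐ(NH₄⁺) ≈ 9.2
hydroxide: pKₐ(H₂O) ≈ 15.7
H⁻: pKₐ(H₂) ≈ 36
methyl carbanion: pKₐ(CH₄) ≈ 48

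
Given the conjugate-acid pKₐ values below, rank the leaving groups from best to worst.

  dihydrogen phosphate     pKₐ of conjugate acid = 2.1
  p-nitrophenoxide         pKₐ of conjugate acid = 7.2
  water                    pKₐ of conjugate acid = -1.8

Lower conjugate-acid pKₐ ⇒ weaker base ⇒ better leaving group.
Sorting by the given values: water (-1.8), dihydrogen phosphate (2.1), p-nitrophenoxide (7.2).

water > dihydrogen phosphate > p-nitrophenoxide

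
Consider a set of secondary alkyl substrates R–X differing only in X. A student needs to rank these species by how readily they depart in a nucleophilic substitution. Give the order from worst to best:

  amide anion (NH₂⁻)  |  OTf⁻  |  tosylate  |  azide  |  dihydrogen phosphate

amide anion (NH₂⁻) < azide < dihydrogen phosphate < tosylate < OTf⁻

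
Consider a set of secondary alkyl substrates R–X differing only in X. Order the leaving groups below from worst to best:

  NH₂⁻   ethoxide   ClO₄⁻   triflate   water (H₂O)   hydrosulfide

Leaving-group ability tracks the stability of the departed species; conjugate-acid pKₐ is the usual yardstick (lower pKₐ → better LG).
triflate: pKₐ(CF₃SO₃H (triflic acid)) ≈ -14
ClO₄⁻: pKₐ(HClO₄) ≈ -10
water (H₂O): pKₐ(H₃O⁺) ≈ -1.7
hydrosulfide: pKₐ(H₂S) ≈ 7
ethoxide: pKₐ(CH₃CH₂OH) ≈ 16
NH₂⁻: pKₐ(NH₃) ≈ 38
Reversing gives the worst-to-best order requested.

NH₂⁻ < ethoxide < hydrosulfide < water (H₂O) < ClO₄⁻ < triflate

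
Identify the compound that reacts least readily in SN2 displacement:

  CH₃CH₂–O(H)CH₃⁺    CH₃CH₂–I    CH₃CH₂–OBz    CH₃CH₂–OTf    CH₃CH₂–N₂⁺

CH₃CH₂–OBz

Same R in every case — rank the leaving groups.
Rank by basicity of the departing species: weakest base leaves most easily.
CH₃CH₂–N₂⁺ loses N₂: no meaningful conjugate acid; N₂ departs as an exceptionally stable neutral molecule
CH₃CH₂–OTf loses OTf⁻: pKₐ(CF₃SO₃H (triflic acid)) ≈ -14
CH₃CH₂–I loses I⁻: pKₐ(HI) ≈ -10
CH₃CH₂–O(H)CH₃⁺ loses R'OH: pKₐ(R'OH₂⁺) ≈ -2.4
CH₃CH₂–OBz loses PhCOO⁻: pKₐ(C₆H₅COOH) ≈ 4.2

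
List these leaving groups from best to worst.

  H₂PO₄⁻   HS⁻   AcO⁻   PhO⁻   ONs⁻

ONs⁻ > H₂PO₄⁻ > AcO⁻ > HS⁻ > PhO⁻

The more stable X⁻ (or X) is on its own — i.e. the weaker a base it is — the better a leaving group it makes.
ONs⁻: pKₐ(p-O₂NC₆H₄SO₃H) ≈ -3.5
H₂PO₄⁻: pKₐ(H₃PO₄) ≈ 2.1
AcO⁻: pKₐ(CH₃COOH) ≈ 4.8
HS⁻: pKₐ(H₂S) ≈ 7
PhO⁻: pKₐ(C₆H₅OH (phenol)) ≈ 10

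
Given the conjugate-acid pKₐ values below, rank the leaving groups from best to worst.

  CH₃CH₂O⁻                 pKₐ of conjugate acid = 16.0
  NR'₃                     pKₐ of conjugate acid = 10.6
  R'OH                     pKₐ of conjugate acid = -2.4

Lower conjugate-acid pKₐ ⇒ weaker base ⇒ better leaving group.
Sorting by the given values: R'OH (-2.4), NR'₃ (10.6), CH₃CH₂O⁻ (16.0).

R'OH > NR'₃ > CH₃CH₂O⁻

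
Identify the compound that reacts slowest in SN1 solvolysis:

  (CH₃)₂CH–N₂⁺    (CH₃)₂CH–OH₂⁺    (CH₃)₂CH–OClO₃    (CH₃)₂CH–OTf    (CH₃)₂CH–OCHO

With the same alkyl group throughout, only the leaving group differentiates the rates.
Leaving-group ability tracks the stability of the departed species; conjugate-acid pKₐ is the usual yardstick (lower pKₐ → better LG).
(CH₃)₂CH–N₂⁺ loses N₂: no meaningful conjugate acid; N₂ departs as an exceptionally stable neutral molecule
(CH₃)₂CH–OTf loses OTf⁻: pKₐ(CF₃SO₃H (triflic acid)) ≈ -14
(CH₃)₂CH–OClO₃ loses ClO₄⁻: pKₐ(HClO₄) ≈ -10
(CH₃)₂CH–OH₂⁺ loses H₂O: pKₐ(H₃O⁺) ≈ -1.7
(CH₃)₂CH–OCHO loses HCOO⁻: pKₐ(HCOOH) ≈ 3.8

(CH₃)₂CH–OCHO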